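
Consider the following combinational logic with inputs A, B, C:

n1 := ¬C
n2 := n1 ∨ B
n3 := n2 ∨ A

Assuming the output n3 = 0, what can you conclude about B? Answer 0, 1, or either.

0

n3 = n2 ∨ A must be 0, so both n2 = 0 and A = 0.
Every assignment with n3 = 0 has B = 0; there are 1 such assignment(s).
  A=0, B=0, C=1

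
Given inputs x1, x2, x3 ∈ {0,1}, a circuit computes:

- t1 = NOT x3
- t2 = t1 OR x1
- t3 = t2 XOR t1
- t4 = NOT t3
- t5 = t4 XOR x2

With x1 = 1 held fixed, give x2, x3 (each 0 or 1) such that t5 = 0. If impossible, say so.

x2=0 x3=1

Check with x1 = 1 and x2=0, x3=1:
t1 = NOT x3 = NOT 1 = 0
t2 = t1 OR x1 = 0 OR 1 = 1
t3 = t2 XOR t1 = 1 XOR 0 = 1
t4 = NOT t3 = NOT 1 = 0
t5 = t4 XOR x2 = 0 XOR 0 = 0
So t5 = 0.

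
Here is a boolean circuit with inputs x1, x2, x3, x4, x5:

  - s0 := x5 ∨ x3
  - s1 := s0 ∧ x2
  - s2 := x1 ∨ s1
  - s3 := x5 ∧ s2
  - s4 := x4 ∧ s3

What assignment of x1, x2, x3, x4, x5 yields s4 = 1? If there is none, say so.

s4 = x4 ∧ s3 must be 1, so both x4 = 1 and s3 = 1.
s3 = x5 ∧ s2 must be 1, so both x5 = 1 and s2 = 1.
s2 = x1 ∨ s1 must be 1, so at least one of x1, s1 is 1.
Check with x1=1 x2=0 x3=0 x4=1 x5=1:
s0 = x5 ∨ x3 = 1 ∨ 0 = 1
s1 = s0 ∧ x2 = 1 ∧ 0 = 0
s2 = x1 ∨ s1 = 1 ∨ 0 = 1
s3 = x5 ∧ s2 = 1 ∧ 1 = 1
s4 = x4 ∧ s3 = 1 ∧ 1 = 1
So s4 = 1 as required.

x1=1 x2=0 x3=0 x4=1 x5=1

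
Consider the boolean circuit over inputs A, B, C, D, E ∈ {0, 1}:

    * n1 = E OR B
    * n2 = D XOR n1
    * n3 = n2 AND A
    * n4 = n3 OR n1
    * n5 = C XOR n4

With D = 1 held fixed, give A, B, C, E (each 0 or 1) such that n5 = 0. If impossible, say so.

A=1 B=0 C=1 E=0

n5 = C XOR n4 must be 0, so C and n4 are equal.
Check with D = 1 and A=1, B=0, C=1, E=0:
n1 = E OR B = 0 OR 0 = 0
n2 = D XOR n1 = 1 XOR 0 = 1
n3 = n2 AND A = 1 AND 1 = 1
n4 = n3 OR n1 = 1 OR 0 = 1
n5 = C XOR n4 = 1 XOR 1 = 0
So n5 = 0.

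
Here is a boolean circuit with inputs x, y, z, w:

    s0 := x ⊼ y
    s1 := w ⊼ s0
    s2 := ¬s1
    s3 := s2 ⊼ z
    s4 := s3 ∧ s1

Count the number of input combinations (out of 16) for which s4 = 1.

10

s4 = s3 ∧ s1 must be 1, so both s3 = 1 and s1 = 1.
s3 = s2 ⊼ z must be 1, so at least one of s2, z is 0.
Enumerating the 16 input combinations, 10 give s4 = 1 and 6 give s4 = 0.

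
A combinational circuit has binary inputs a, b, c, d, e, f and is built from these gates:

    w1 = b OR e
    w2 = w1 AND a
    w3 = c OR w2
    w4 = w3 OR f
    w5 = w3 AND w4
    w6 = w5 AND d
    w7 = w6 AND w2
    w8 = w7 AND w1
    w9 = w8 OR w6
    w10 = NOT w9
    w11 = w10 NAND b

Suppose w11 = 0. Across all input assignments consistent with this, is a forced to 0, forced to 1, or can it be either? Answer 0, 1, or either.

Both values of a occur among assignments with w11 = 0:
  a=0: a=0, b=1, c=0, d=0, e=0, f=0
  a=1: a=1, b=1, c=0, d=0, e=0, f=0

either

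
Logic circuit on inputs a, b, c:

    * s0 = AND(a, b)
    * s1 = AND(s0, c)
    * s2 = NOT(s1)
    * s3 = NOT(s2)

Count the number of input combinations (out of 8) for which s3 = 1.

s3 = NOT(s2) must be 1, so s2 = 0.
s2 = NOT(s1) must be 0, so s1 = 1.
s1 = AND(s0, c) must be 1, so both s0 = 1 and c = 1.
Satisfying assignments:
  a=1, b=1, c=1

1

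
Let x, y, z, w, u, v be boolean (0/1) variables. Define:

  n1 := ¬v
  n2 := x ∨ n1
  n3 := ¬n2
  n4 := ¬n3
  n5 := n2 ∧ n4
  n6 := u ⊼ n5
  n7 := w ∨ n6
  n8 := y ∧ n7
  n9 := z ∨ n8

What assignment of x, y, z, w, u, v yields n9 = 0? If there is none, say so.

n9 = z ∨ n8 must be 0, so both z = 0 and n8 = 0.
Check with x=0, y=0, z=0, w=0, u=1, v=0:
n1 = ¬v = ¬0 = 1
n2 = x ∨ n1 = 0 ∨ 1 = 1
n3 = ¬n2 = ¬1 = 0
n4 = ¬n3 = ¬0 = 1
n5 = n2 ∧ n4 = 1 ∧ 1 = 1
n6 = u ⊼ n5 = 1 ⊼ 1 = 0
n7 = w ∨ n6 = 0 ∨ 0 = 0
n8 = y ∧ n7 = 0 ∧ 0 = 0
n9 = z ∨ n8 = 0 ∨ 0 = 0
So n9 = 0 as required.

x=0, y=0, z=0, w=0, u=1, v=0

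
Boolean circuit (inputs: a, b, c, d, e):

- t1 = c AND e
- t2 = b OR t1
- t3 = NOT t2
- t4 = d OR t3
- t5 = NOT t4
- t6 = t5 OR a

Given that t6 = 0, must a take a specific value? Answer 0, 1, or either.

0

t6 = t5 OR a must be 0, so both t5 = 0 and a = 0.
t5 = NOT t4 must be 0, so t4 = 1.
t4 = d OR t3 must be 1, so at least one of d, t3 is 1.
Every assignment with t6 = 0 has a = 0; there are 11 such assignment(s).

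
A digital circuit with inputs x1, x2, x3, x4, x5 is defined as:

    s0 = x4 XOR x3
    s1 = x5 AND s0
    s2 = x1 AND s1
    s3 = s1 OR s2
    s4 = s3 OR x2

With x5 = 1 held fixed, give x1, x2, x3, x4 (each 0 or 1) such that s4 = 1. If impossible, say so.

x1=1, x2=1, x3=1, x4=1

s4 = s3 OR x2 must be 1, so at least one of s3, x2 is 1.
Check with x5 = 1 and x1=1, x2=1, x3=1, x4=1:
s0 = x4 XOR x3 = 1 XOR 1 = 0
s1 = x5 AND s0 = 1 AND 0 = 0
s2 = x1 AND s1 = 1 AND 0 = 0
s3 = s1 OR s2 = 0 OR 0 = 0
s4 = s3 OR x2 = 0 OR 1 = 1
So s4 = 1.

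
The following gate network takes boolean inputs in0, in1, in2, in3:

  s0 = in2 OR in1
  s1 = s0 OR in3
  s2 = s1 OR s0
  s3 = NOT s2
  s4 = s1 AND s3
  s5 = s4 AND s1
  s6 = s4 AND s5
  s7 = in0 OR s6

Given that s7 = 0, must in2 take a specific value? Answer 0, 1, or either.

either

Both values of in2 occur among assignments with s7 = 0:
  in2=0: in0=0, in1=0, in2=0, in3=0
  in2=1: in0=0, in1=0, in2=1, in3=0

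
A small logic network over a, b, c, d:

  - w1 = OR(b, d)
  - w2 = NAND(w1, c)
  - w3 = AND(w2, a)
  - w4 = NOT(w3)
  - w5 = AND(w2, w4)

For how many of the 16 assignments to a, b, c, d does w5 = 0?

11

w5 = AND(w2, w4) must be 0, so at least one of w2, w4 is 0.
Enumerating the 16 input combinations, 11 give w5 = 0 and 5 give w5 = 1.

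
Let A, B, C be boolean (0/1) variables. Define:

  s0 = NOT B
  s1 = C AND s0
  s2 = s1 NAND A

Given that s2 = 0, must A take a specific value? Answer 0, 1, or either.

s2 = s1 NAND A must be 0, so both s1 = 1 and A = 1.
s1 = C AND s0 must be 1, so both C = 1 and s0 = 1.
s0 = NOT B must be 1, so B = 0.
Every assignment with s2 = 0 has A = 1; there are 1 such assignment(s).
  A=1, B=0, C=1

1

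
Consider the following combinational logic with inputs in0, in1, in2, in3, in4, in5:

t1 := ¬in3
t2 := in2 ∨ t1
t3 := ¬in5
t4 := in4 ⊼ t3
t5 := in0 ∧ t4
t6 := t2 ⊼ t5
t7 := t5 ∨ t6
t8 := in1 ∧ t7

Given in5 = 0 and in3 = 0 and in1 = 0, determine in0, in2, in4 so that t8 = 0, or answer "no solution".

in0=1, in2=1, in4=0

t8 = in1 ∧ t7 must be 0, so at least one of in1, t7 is 0.
Check with in5 = 0 and in3 = 0 and in1 = 0 and in0=1, in2=1, in4=0:
t1 = ¬in3 = ¬0 = 1
t2 = in2 ∨ t1 = 1 ∨ 1 = 1
t3 = ¬in5 = ¬0 = 1
t4 = in4 ⊼ t3 = 0 ⊼ 1 = 1
t5 = in0 ∧ t4 = 1 ∧ 1 = 1
t6 = t2 ⊼ t5 = 1 ⊼ 1 = 0
t7 = t5 ∨ t6 = 1 ∨ 0 = 1
t8 = in1 ∧ t7 = 0 ∧ 1 = 0
So t8 = 0.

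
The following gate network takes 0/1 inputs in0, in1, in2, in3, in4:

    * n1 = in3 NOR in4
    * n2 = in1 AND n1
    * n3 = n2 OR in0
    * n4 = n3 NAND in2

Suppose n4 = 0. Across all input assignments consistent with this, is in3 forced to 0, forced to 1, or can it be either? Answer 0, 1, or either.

either

Both values of in3 occur among assignments with n4 = 0:
  in3=0: in0=0, in1=1, in2=1, in3=0, in4=0
  in3=1: in0=1, in1=0, in2=1, in3=1, in4=0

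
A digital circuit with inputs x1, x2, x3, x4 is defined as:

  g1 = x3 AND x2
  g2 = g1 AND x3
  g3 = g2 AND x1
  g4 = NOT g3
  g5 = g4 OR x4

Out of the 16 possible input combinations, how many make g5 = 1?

15

g5 = g4 OR x4 must be 1, so at least one of g4, x4 is 1.
Enumerating the 16 input combinations, 15 give g5 = 1 and 1 give g5 = 0.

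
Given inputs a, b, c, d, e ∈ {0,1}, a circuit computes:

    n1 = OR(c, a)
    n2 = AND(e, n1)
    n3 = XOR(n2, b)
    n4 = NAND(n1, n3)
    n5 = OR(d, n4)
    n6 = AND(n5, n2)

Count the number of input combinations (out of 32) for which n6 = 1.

9

n6 = AND(n5, n2) must be 1, so both n5 = 1 and n2 = 1.
Enumerating the 32 input combinations, 9 give n6 = 1 and 23 give n6 = 0.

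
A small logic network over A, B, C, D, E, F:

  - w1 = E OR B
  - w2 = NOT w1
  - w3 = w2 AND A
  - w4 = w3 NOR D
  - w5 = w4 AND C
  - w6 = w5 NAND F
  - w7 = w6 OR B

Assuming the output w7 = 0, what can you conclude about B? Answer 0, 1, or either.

0

w7 = w6 OR B must be 0, so both w6 = 0 and B = 0.
w6 = w5 NAND F must be 0, so both w5 = 1 and F = 1.
Every assignment with w7 = 0 has B = 0; there are 3 such assignment(s).
  A=0, B=0, C=1, D=0, E=0, F=1
  A=0, B=0, C=1, D=0, E=1, F=1
  A=1, B=0, C=1, D=0, E=1, F=1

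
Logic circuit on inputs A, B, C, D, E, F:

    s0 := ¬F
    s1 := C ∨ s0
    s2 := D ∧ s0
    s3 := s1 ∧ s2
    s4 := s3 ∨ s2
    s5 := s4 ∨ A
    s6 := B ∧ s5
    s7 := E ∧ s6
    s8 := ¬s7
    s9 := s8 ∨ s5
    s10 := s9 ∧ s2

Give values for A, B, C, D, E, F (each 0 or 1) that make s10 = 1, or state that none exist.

s10 = s9 ∧ s2 must be 1, so both s9 = 1 and s2 = 1.
s9 = s8 ∨ s5 must be 1, so at least one of s8, s5 is 1.
s2 = D ∧ s0 must be 1, so both D = 1 and s0 = 1.
Check with A=1, B=0, C=0, D=1, E=1, F=0:
s0 = ¬F = ¬0 = 1
s1 = C ∨ s0 = 0 ∨ 1 = 1
s2 = D ∧ s0 = 1 ∧ 1 = 1
s3 = s1 ∧ s2 = 1 ∧ 1 = 1
s4 = s3 ∨ s2 = 1 ∨ 1 = 1
s5 = s4 ∨ A = 1 ∨ 1 = 1
s6 = B ∧ s5 = 0 ∧ 1 = 0
s7 = E ∧ s6 = 1 ∧ 0 = 0
s8 = ¬s7 = ¬0 = 1
s9 = s8 ∨ s5 = 1 ∨ 1 = 1
s10 = s9 ∧ s2 = 1 ∧ 1 = 1
So s10 = 1 as required.

A=1, B=0, C=0, D=1, E=1, F=0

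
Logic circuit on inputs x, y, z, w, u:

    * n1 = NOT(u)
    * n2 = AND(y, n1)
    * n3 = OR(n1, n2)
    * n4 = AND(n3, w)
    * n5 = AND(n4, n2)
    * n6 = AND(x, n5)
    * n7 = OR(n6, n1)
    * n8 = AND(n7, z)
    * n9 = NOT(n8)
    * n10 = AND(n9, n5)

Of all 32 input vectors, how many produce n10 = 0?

30

n10 = AND(n9, n5) must be 0, so at least one of n9, n5 is 0.
Enumerating the 32 input combinations, 30 give n10 = 0 and 2 give n10 = 1.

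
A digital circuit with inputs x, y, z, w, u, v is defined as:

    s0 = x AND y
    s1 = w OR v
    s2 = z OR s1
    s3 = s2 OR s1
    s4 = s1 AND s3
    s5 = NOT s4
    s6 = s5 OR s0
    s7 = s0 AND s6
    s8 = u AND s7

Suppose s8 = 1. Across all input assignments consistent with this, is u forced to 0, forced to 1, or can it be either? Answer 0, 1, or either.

1

s8 = u AND s7 must be 1, so both u = 1 and s7 = 1.
s7 = s0 AND s6 must be 1, so both s0 = 1 and s6 = 1.
s0 = x AND y must be 1, so both x = 1 and y = 1.
Every assignment with s8 = 1 has u = 1; there are 8 such assignment(s).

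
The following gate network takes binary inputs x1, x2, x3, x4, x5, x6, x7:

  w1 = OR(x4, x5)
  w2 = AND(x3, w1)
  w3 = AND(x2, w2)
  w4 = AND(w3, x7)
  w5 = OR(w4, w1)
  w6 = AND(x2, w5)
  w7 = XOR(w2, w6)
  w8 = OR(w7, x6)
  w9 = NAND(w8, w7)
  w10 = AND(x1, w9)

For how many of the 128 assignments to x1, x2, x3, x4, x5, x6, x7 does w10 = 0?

88

w10 = AND(x1, w9) must be 0, so at least one of x1, w9 is 0.
Enumerating the 128 input combinations, 88 give w10 = 0 and 40 give w10 = 1.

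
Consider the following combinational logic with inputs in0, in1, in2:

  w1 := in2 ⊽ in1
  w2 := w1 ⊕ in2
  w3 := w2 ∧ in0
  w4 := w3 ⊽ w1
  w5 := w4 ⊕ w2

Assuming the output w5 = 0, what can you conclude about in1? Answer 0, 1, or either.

either

Both values of in1 occur among assignments with w5 = 0:
  in1=0: in0=0, in1=0, in2=1
  in1=1: in0=0, in1=1, in2=1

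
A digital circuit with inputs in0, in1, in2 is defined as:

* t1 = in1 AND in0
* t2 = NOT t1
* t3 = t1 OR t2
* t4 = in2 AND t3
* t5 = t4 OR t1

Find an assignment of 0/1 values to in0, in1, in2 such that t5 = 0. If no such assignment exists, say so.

t5 = t4 OR t1 must be 0, so both t4 = 0 and t1 = 0.
t4 = in2 AND t3 must be 0, so at least one of in2, t3 is 0.
t1 = in1 AND in0 must be 0, so at least one of in1, in0 is 0.
Check with in0=0, in1=1, in2=0:
t1 = in1 AND in0 = 1 AND 0 = 0
t2 = NOT t1 = NOT 0 = 1
t3 = t1 OR t2 = 0 OR 1 = 1
t4 = in2 AND t3 = 0 AND 1 = 0
t5 = t4 OR t1 = 0 OR 0 = 0
So t5 = 0 as required.

in0=0, in1=1, in2=0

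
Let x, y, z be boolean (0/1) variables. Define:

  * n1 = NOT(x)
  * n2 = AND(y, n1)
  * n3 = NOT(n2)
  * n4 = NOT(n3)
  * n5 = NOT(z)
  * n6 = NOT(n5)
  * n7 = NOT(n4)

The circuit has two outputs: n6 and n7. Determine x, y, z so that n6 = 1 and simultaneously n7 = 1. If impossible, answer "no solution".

x=0 y=0 z=1

Check with x=0 y=0 z=1:
n1 = NOT(x) = NOT 0 = 1
n2 = AND(y, n1) = AND(0, 1) = 0
n3 = NOT(n2) = NOT 0 = 1
n4 = NOT(n3) = NOT 1 = 0
n5 = NOT(z) = NOT 1 = 0
n6 = NOT(n5) = NOT 0 = 1
n7 = NOT(n4) = NOT 0 = 1
So n6 = 1 and n7 = 1.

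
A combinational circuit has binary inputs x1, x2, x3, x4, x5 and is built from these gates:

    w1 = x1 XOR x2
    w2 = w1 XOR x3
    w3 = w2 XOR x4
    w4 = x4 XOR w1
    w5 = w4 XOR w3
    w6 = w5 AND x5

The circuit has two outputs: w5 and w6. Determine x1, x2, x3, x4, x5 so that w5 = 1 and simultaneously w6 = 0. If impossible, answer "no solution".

x1=1, x2=0, x3=1, x4=0, x5=0

Check with x1=1, x2=0, x3=1, x4=0, x5=0:
w1 = x1 XOR x2 = 1 XOR 0 = 1
w2 = w1 XOR x3 = 1 XOR 1 = 0
w3 = w2 XOR x4 = 0 XOR 0 = 0
w4 = x4 XOR w1 = 0 XOR 1 = 1
w5 = w4 XOR w3 = 1 XOR 0 = 1
w6 = w5 AND x5 = 1 AND 0 = 0
So w5 = 1 and w6 = 0.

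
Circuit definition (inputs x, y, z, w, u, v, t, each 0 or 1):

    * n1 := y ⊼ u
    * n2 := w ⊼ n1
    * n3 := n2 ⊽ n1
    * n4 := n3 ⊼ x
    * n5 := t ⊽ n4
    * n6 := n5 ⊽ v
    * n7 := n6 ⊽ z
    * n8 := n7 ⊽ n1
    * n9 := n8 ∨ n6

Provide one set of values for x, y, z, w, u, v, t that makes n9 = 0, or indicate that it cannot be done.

x=0, y=0, z=0, w=0, u=1, v=1, t=0

n9 = n8 ∨ n6 must be 0, so both n8 = 0 and n6 = 0.
Check with x=0, y=0, z=0, w=0, u=1, v=1, t=0:
n1 = y ⊼ u = 0 ⊼ 1 = 1
n2 = w ⊼ n1 = 0 ⊼ 1 = 1
n3 = n2 ⊽ n1 = 1 ⊽ 1 = 0
n4 = n3 ⊼ x = 0 ⊼ 0 = 1
n5 = t ⊽ n4 = 0 ⊽ 1 = 0
n6 = n5 ⊽ v = 0 ⊽ 1 = 0
n7 = n6 ⊽ z = 0 ⊽ 0 = 1
n8 = n7 ⊽ n1 = 1 ⊽ 1 = 0
n9 = n8 ∨ n6 = 0 ∨ 0 = 0
So n9 = 0 as required.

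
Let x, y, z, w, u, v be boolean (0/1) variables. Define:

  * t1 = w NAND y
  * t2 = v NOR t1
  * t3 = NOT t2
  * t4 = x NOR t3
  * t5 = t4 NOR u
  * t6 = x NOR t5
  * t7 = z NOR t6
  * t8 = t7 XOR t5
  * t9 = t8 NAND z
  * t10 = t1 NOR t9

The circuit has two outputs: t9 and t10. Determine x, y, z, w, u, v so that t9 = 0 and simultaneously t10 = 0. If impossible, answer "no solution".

x=0, y=0, z=1, w=1, u=0, v=1

Check with x=0, y=0, z=1, w=1, u=0, v=1:
t1 = w NAND y = 1 NAND 0 = 1
t2 = v NOR t1 = 1 NOR 1 = 0
t3 = NOT t2 = NOT 0 = 1
t4 = x NOR t3 = 0 NOR 1 = 0
t5 = t4 NOR u = 0 NOR 0 = 1
t6 = x NOR t5 = 0 NOR 1 = 0
t7 = z NOR t6 = 1 NOR 0 = 0
t8 = t7 XOR t5 = 0 XOR 1 = 1
t9 = t8 NAND z = 1 NAND 1 = 0
t10 = t1 NOR t9 = 1 NOR 0 = 0
So t9 = 0 and t10 = 0.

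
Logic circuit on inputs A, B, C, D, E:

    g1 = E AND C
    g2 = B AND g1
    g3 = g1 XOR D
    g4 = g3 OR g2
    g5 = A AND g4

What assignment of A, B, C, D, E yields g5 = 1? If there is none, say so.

Check with A=1, B=1, C=1, D=0, E=1:
g1 = E AND C = 1 AND 1 = 1
g2 = B AND g1 = 1 AND 1 = 1
g3 = g1 XOR D = 1 XOR 0 = 1
g4 = g3 OR g2 = 1 OR 1 = 1
g5 = A AND g4 = 1 AND 1 = 1
So g5 = 1 as required.

A=1, B=1, C=1, D=0, E=1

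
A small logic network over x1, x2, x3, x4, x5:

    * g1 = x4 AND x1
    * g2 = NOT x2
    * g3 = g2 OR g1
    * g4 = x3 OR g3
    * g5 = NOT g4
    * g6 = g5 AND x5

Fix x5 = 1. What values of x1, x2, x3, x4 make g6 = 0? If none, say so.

g6 = g5 AND x5 must be 0, so at least one of g5, x5 is 0.
Check with x5 = 1 and x1=1, x2=1, x3=1, x4=1:
g1 = x4 AND x1 = 1 AND 1 = 1
g2 = NOT x2 = NOT 1 = 0
g3 = g2 OR g1 = 0 OR 1 = 1
g4 = x3 OR g3 = 1 OR 1 = 1
g5 = NOT g4 = NOT 1 = 0
g6 = g5 AND x5 = 0 AND 1 = 0
So g6 = 0.

x1=1, x2=1, x3=1, x4=1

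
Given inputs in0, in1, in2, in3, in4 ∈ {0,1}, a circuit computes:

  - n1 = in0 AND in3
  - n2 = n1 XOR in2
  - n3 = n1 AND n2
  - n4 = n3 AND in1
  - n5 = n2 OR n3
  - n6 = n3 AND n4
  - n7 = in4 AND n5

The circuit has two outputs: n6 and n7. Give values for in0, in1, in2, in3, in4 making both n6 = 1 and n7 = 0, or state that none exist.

in0=1, in1=1, in2=0, in3=1, in4=0

Check with in0=1, in1=1, in2=0, in3=1, in4=0:
n1 = in0 AND in3 = 1 AND 1 = 1
n2 = n1 XOR in2 = 1 XOR 0 = 1
n3 = n1 AND n2 = 1 AND 1 = 1
n4 = n3 AND in1 = 1 AND 1 = 1
n5 = n2 OR n3 = 1 OR 1 = 1
n6 = n3 AND n4 = 1 AND 1 = 1
n7 = in4 AND n5 = 0 AND 1 = 0
So n6 = 1 and n7 = 0.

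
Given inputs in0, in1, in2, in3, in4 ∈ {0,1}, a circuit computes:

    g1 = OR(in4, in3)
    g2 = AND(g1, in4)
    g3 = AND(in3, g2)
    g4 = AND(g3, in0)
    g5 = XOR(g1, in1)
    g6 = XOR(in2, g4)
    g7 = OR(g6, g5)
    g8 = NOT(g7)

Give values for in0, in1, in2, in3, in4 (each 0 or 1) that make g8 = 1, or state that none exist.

g8 = NOT(g7) must be 1, so g7 = 0.
Check with in0=0 in1=1 in2=0 in3=0 in4=1:
g1 = OR(in4, in3) = OR(1, 0) = 1
g2 = AND(g1, in4) = AND(1, 1) = 1
g3 = AND(in3, g2) = AND(0, 1) = 0
g4 = AND(g3, in0) = AND(0, 0) = 0
g5 = XOR(g1, in1) = XOR(1, 1) = 0
g6 = XOR(in2, g4) = XOR(0, 0) = 0
g7 = OR(g6, g5) = OR(0, 0) = 0
g8 = NOT(g7) = NOT 0 = 1
So g8 = 1 as required.

in0=0 in1=1 in2=0 in3=0 in4=1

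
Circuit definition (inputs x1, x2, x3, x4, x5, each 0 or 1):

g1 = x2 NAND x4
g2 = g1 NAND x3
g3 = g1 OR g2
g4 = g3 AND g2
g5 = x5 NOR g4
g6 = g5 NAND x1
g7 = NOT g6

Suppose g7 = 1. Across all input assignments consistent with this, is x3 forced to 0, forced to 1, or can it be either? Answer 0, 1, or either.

g7 = NOT g6 must be 1, so g6 = 0.
g6 = g5 NAND x1 must be 0, so both g5 = 1 and x1 = 1.
g5 = x5 NOR g4 must be 1, so both x5 = 0 and g4 = 0.
Every assignment with g7 = 1 has x3 = 1; there are 3 such assignment(s).
  x1=1, x2=0, x3=1, x4=0, x5=0
  x1=1, x2=0, x3=1, x4=1, x5=0
  x1=1, x2=1, x3=1, x4=0, x5=0

1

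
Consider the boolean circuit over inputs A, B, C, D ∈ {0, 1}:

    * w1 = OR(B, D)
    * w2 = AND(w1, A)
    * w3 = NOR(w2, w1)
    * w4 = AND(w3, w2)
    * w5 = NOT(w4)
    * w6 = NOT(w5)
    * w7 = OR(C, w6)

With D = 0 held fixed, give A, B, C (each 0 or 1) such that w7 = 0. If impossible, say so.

w7 = OR(C, w6) must be 0, so both C = 0 and w6 = 0.
w6 = NOT(w5) must be 0, so w5 = 1.
Check with D = 0 and A=1, B=0, C=0:
w1 = OR(B, D) = OR(0, 0) = 0
w2 = AND(w1, A) = AND(0, 1) = 0
w3 = NOR(w2, w1) = NOR(0, 0) = 1
w4 = AND(w3, w2) = AND(1, 0) = 0
w5 = NOT(w4) = NOT 0 = 1
w6 = NOT(w5) = NOT 1 = 0
w7 = OR(C, w6) = OR(0, 0) = 0
So w7 = 0.

A=1, B=0, C=0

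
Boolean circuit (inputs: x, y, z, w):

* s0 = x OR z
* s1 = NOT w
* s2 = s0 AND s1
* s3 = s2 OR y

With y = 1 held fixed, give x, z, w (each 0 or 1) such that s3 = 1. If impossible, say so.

Check with y = 1 and x=1, z=0, w=1:
s0 = x OR z = 1 OR 0 = 1
s1 = NOT w = NOT 1 = 0
s2 = s0 AND s1 = 1 AND 0 = 0
s3 = s2 OR y = 0 OR 1 = 1
So s3 = 1.

x=1 z=0 w=1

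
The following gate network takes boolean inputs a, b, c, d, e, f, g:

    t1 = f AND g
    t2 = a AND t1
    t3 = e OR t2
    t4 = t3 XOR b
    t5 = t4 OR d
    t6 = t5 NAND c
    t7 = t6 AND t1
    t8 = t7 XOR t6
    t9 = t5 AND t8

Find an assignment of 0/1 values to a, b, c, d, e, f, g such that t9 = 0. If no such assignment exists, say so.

a=1 b=0 c=1 d=1 e=1 f=1 g=0

t9 = t5 AND t8 must be 0, so at least one of t5, t8 is 0.
Check with a=1 b=0 c=1 d=1 e=1 f=1 g=0:
t1 = f AND g = 1 AND 0 = 0
t2 = a AND t1 = 1 AND 0 = 0
t3 = e OR t2 = 1 OR 0 = 1
t4 = t3 XOR b = 1 XOR 0 = 1
t5 = t4 OR d = 1 OR 1 = 1
t6 = t5 NAND c = 1 NAND 1 = 0
t7 = t6 AND t1 = 0 AND 0 = 0
t8 = t7 XOR t6 = 0 XOR 0 = 0
t9 = t5 AND t8 = 1 AND 0 = 0
So t9 = 0 as required.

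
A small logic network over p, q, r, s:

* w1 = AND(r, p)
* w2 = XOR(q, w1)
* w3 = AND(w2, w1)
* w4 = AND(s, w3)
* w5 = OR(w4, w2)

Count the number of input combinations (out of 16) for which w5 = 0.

w5 = OR(w4, w2) must be 0, so both w4 = 0 and w2 = 0.
Enumerating the 16 input combinations, 8 give w5 = 0 and 8 give w5 = 1.

8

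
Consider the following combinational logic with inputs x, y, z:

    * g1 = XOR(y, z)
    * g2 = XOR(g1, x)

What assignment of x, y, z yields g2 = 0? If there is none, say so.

Check with x=1, y=1, z=0:
g1 = XOR(y, z) = XOR(1, 0) = 1
g2 = XOR(g1, x) = XOR(1, 1) = 0
So g2 = 0 as required.

x=1, y=1, z=0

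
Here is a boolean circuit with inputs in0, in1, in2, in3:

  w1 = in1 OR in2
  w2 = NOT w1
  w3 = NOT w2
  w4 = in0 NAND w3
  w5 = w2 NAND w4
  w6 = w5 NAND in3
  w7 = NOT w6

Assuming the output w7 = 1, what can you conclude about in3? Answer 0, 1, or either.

1

w7 = NOT w6 must be 1, so w6 = 0.
Every assignment with w7 = 1 has in3 = 1; there are 6 such assignment(s).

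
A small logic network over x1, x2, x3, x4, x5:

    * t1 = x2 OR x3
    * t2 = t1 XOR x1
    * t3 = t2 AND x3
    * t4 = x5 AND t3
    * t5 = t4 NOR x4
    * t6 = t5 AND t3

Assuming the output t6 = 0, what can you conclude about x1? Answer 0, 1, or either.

either

Both values of x1 occur among assignments with t6 = 0:
  x1=0: x1=0, x2=0, x3=0, x4=0, x5=0
  x1=1: x1=1, x2=0, x3=0, x4=0, x5=0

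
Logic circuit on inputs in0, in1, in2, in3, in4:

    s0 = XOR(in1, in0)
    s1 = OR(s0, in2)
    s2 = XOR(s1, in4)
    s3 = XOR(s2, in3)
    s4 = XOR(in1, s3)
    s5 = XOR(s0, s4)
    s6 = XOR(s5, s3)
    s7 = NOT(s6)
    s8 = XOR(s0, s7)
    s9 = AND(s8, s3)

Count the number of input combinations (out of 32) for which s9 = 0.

s9 = AND(s8, s3) must be 0, so at least one of s8, s3 is 0.
Enumerating the 32 input combinations, 24 give s9 = 0 and 8 give s9 = 1.

24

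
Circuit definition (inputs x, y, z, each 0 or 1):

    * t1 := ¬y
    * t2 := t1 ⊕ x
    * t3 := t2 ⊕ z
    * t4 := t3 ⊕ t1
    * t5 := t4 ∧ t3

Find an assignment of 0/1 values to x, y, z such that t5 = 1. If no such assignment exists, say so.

Check with x=1, y=1, z=0:
t1 = ¬y = ¬1 = 0
t2 = t1 ⊕ x = 0 ⊕ 1 = 1
t3 = t2 ⊕ z = 1 ⊕ 0 = 1
t4 = t3 ⊕ t1 = 1 ⊕ 0 = 1
t5 = t4 ∧ t3 = 1 ∧ 1 = 1
So t5 = 1 as required.

x=1, y=1, z=0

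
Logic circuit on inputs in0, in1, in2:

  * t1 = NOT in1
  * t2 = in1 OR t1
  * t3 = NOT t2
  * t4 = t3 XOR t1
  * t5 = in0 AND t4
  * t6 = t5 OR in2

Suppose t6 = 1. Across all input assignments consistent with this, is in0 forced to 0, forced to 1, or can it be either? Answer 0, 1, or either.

Both values of in0 occur among assignments with t6 = 1:
  in0=0: in0=0, in1=0, in2=1
  in0=1: in0=1, in1=0, in2=0

either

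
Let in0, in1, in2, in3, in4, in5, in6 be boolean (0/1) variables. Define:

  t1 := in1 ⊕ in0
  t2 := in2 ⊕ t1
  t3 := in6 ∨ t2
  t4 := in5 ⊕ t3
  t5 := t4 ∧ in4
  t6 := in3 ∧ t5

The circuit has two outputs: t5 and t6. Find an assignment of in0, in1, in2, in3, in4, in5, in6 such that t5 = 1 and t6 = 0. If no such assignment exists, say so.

in0=1 in1=0 in2=0 in3=0 in4=1 in5=0 in6=1

Check with in0=1 in1=0 in2=0 in3=0 in4=1 in5=0 in6=1:
t1 = in1 ⊕ in0 = 0 ⊕ 1 = 1
t2 = in2 ⊕ t1 = 0 ⊕ 1 = 1
t3 = in6 ∨ t2 = 1 ∨ 1 = 1
t4 = in5 ⊕ t3 = 0 ⊕ 1 = 1
t5 = t4 ∧ in4 = 1 ∧ 1 = 1
t6 = in3 ∧ t5 = 0 ∧ 1 = 0
So t5 = 1 and t6 = 0.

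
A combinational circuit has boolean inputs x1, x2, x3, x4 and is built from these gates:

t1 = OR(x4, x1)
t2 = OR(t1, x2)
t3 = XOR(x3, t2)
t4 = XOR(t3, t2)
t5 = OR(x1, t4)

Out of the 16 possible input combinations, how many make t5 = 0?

4

t5 = OR(x1, t4) must be 0, so both x1 = 0 and t4 = 0.
t4 = XOR(t3, t2) must be 0, so t3 and t2 are equal.
Enumerating the 16 input combinations, 4 give t5 = 0 and 12 give t5 = 1.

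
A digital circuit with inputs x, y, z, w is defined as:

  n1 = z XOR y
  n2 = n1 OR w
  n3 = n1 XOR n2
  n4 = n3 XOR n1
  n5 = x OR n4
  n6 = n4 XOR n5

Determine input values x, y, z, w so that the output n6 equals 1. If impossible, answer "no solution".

n6 = n4 XOR n5 must be 1, so n4 and n5 differ.
Check with x=1, y=0, z=0, w=0:
n1 = z XOR y = 0 XOR 0 = 0
n2 = n1 OR w = 0 OR 0 = 0
n3 = n1 XOR n2 = 0 XOR 0 = 0
n4 = n3 XOR n1 = 0 XOR 0 = 0
n5 = x OR n4 = 1 OR 0 = 1
n6 = n4 XOR n5 = 0 XOR 1 = 1
So n6 = 1 as required.

x=1, y=0, z=0, w=0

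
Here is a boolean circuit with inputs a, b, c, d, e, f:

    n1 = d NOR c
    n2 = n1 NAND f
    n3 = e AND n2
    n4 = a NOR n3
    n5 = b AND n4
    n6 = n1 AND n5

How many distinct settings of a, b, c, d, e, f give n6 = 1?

3

n6 = n1 AND n5 must be 1, so both n1 = 1 and n5 = 1.
n1 = d NOR c must be 1, so both d = 0 and c = 0.
Satisfying assignments:
  a=0, b=1, c=0, d=0, e=0, f=0
  a=0, b=1, c=0, d=0, e=0, f=1
  a=0, b=1, c=0, d=0, e=1, f=1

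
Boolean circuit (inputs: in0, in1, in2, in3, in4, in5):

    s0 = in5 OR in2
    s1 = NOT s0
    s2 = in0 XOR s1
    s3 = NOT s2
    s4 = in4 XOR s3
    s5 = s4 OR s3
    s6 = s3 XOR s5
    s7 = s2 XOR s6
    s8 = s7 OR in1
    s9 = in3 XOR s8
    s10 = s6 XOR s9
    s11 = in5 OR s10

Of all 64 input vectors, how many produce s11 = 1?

s11 = in5 OR s10 must be 1, so at least one of in5, s10 is 1.
Enumerating the 64 input combinations, 48 give s11 = 1 and 16 give s11 = 0.

48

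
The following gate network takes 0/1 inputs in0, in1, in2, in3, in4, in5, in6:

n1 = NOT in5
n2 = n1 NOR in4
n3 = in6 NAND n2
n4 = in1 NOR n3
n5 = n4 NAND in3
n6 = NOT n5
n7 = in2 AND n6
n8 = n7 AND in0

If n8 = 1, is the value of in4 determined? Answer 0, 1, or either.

0

n8 = n7 AND in0 must be 1, so both n7 = 1 and in0 = 1.
Every assignment with n8 = 1 has in4 = 0; there are 1 such assignment(s).
  in0=1, in1=0, in2=1, in3=1, in4=0, in5=1, in6=1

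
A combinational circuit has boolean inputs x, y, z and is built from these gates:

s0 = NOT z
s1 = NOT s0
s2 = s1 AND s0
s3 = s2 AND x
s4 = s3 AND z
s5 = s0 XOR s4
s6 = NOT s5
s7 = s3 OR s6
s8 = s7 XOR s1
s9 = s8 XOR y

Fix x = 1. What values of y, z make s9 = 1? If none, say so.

y=1, z=0

s9 = s8 XOR y must be 1, so s8 and y differ.
Check with x = 1 and y=1, z=0:
s0 = NOT z = NOT 0 = 1
s1 = NOT s0 = NOT 1 = 0
s2 = s1 AND s0 = 0 AND 1 = 0
s3 = s2 AND x = 0 AND 1 = 0
s4 = s3 AND z = 0 AND 0 = 0
s5 = s0 XOR s4 = 1 XOR 0 = 1
s6 = NOT s5 = NOT 1 = 0
s7 = s3 OR s6 = 0 OR 0 = 0
s8 = s7 XOR s1 = 0 XOR 0 = 0
s9 = s8 XOR y = 0 XOR 1 = 1
So s9 = 1.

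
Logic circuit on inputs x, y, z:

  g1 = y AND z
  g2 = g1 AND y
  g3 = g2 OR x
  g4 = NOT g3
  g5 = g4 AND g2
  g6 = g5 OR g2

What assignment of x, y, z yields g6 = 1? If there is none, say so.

g6 = g5 OR g2 must be 1, so at least one of g5, g2 is 1.
Check with x=0, y=1, z=1:
g1 = y AND z = 1 AND 1 = 1
g2 = g1 AND y = 1 AND 1 = 1
g3 = g2 OR x = 1 OR 0 = 1
g4 = NOT g3 = NOT 1 = 0
g5 = g4 AND g2 = 0 AND 1 = 0
g6 = g5 OR g2 = 0 OR 1 = 1
So g6 = 1 as required.

x=0, y=1, z=1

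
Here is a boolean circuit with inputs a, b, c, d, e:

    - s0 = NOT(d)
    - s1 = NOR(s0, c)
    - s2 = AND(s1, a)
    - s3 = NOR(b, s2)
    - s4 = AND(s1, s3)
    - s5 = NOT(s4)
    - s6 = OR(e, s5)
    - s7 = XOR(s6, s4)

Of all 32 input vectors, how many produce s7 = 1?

31

s7 = XOR(s6, s4) must be 1, so s6 and s4 differ.
Enumerating the 32 input combinations, 31 give s7 = 1 and 1 give s7 = 0.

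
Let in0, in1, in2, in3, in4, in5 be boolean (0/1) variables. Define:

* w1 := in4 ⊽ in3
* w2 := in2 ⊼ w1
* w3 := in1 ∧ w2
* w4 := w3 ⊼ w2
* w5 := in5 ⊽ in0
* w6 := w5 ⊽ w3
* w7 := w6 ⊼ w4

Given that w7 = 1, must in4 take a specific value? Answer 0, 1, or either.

either

Both values of in4 occur among assignments with w7 = 1:
  in4=0: in0=0, in1=0, in2=0, in3=0, in4=0, in5=0
  in4=1: in0=0, in1=0, in2=0, in3=0, in4=1, in5=0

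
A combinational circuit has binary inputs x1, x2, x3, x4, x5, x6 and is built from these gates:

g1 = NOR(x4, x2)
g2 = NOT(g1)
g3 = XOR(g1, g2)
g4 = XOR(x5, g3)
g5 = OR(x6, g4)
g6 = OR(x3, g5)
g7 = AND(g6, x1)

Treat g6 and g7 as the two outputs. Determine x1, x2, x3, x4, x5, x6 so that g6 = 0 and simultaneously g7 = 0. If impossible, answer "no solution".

Check with x1=0, x2=1, x3=0, x4=0, x5=1, x6=0:
g1 = NOR(x4, x2) = NOR(0, 1) = 0
g2 = NOT(g1) = NOT 0 = 1
g3 = XOR(g1, g2) = XOR(0, 1) = 1
g4 = XOR(x5, g3) = XOR(1, 1) = 0
g5 = OR(x6, g4) = OR(0, 0) = 0
g6 = OR(x3, g5) = OR(0, 0) = 0
g7 = AND(g6, x1) = AND(0, 0) = 0
So g6 = 0 and g7 = 0.

x1=0, x2=1, x3=0, x4=0, x5=1, x6=0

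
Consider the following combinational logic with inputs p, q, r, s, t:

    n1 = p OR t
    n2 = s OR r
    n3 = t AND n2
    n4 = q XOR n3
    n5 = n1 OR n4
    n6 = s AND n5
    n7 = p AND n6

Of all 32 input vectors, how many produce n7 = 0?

24

n7 = p AND n6 must be 0, so at least one of p, n6 is 0.
Enumerating the 32 input combinations, 24 give n7 = 0 and 8 give n7 = 1.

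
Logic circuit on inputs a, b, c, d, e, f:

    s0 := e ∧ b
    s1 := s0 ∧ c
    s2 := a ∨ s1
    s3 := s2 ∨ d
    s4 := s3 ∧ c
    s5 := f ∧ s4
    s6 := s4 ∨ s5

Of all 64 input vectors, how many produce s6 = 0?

38

s6 = s4 ∨ s5 must be 0, so both s4 = 0 and s5 = 0.
s4 = s3 ∧ c must be 0, so at least one of s3, c is 0.
Enumerating the 64 input combinations, 38 give s6 = 0 and 26 give s6 = 1.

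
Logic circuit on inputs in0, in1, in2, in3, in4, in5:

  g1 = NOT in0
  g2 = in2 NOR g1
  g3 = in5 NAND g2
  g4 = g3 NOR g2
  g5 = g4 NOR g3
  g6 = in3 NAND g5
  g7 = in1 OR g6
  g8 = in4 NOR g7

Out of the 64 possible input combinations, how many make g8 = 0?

63

g8 = in4 NOR g7 must be 0, so at least one of in4, g7 is 1.
Enumerating the 64 input combinations, 63 give g8 = 0 and 1 give g8 = 1.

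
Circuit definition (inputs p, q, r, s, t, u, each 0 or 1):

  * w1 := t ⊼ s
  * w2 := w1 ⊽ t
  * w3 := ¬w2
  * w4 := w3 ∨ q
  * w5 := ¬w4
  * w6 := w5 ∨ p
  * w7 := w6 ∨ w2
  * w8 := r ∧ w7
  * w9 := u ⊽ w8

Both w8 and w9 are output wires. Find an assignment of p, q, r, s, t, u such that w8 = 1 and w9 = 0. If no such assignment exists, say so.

Check with p=1, q=0, r=1, s=0, t=0, u=0:
w1 = t ⊼ s = 0 ⊼ 0 = 1
w2 = w1 ⊽ t = 1 ⊽ 0 = 0
w3 = ¬w2 = ¬0 = 1
w4 = w3 ∨ q = 1 ∨ 0 = 1
w5 = ¬w4 = ¬1 = 0
w6 = w5 ∨ p = 0 ∨ 1 = 1
w7 = w6 ∨ w2 = 1 ∨ 0 = 1
w8 = r ∧ w7 = 1 ∧ 1 = 1
w9 = u ⊽ w8 = 0 ⊽ 1 = 0
So w8 = 1 and w9 = 0.

p=1, q=0, r=1, s=0, t=0, u=0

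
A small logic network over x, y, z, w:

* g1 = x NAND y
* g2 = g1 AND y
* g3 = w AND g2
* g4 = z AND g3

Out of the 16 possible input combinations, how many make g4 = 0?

15

g4 = z AND g3 must be 0, so at least one of z, g3 is 0.
Enumerating the 16 input combinations, 15 give g4 = 0 and 1 give g4 = 1.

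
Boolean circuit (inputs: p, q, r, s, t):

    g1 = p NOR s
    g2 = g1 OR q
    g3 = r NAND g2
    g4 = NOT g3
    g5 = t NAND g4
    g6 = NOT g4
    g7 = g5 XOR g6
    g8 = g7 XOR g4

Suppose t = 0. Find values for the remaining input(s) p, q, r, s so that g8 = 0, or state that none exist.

p=0, q=1, r=1, s=1

g8 = g7 XOR g4 must be 0, so g7 and g4 are equal.
Check with t = 0 and p=0, q=1, r=1, s=1:
g1 = p NOR s = 0 NOR 1 = 0
g2 = g1 OR q = 0 OR 1 = 1
g3 = r NAND g2 = 1 NAND 1 = 0
g4 = NOT g3 = NOT 0 = 1
g5 = t NAND g4 = 0 NAND 1 = 1
g6 = NOT g4 = NOT 1 = 0
g7 = g5 XOR g6 = 1 XOR 0 = 1
g8 = g7 XOR g4 = 1 XOR 1 = 0
So g8 = 0.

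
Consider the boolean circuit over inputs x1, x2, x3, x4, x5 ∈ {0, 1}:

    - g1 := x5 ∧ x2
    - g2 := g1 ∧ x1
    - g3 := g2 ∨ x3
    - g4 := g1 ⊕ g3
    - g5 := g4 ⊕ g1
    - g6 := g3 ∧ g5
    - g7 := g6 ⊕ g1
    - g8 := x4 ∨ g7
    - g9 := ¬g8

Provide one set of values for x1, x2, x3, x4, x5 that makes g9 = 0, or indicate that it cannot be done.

x1=1, x2=0, x3=1, x4=1, x5=1

g9 = ¬g8 must be 0, so g8 = 1.
g8 = x4 ∨ g7 must be 1, so at least one of x4, g7 is 1.
Check with x1=1, x2=0, x3=1, x4=1, x5=1:
g1 = x5 ∧ x2 = 1 ∧ 0 = 0
g2 = g1 ∧ x1 = 0 ∧ 1 = 0
g3 = g2 ∨ x3 = 0 ∨ 1 = 1
g4 = g1 ⊕ g3 = 0 ⊕ 1 = 1
g5 = g4 ⊕ g1 = 1 ⊕ 0 = 1
g6 = g3 ∧ g5 = 1 ∧ 1 = 1
g7 = g6 ⊕ g1 = 1 ⊕ 0 = 1
g8 = x4 ∨ g7 = 1 ∨ 1 = 1
g9 = ¬g8 = ¬1 = 0
So g9 = 0 as required.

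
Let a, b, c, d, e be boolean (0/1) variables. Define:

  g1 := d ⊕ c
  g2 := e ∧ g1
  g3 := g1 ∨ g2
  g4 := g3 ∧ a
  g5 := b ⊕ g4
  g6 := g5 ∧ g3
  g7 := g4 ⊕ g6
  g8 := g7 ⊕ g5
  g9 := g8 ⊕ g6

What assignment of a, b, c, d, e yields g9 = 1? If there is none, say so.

a=0, b=1, c=0, d=1, e=1

g9 = g8 ⊕ g6 must be 1, so g8 and g6 differ.
Check with a=0, b=1, c=0, d=1, e=1:
g1 = d ⊕ c = 1 ⊕ 0 = 1
g2 = e ∧ g1 = 1 ∧ 1 = 1
g3 = g1 ∨ g2 = 1 ∨ 1 = 1
g4 = g3 ∧ a = 1 ∧ 0 = 0
g5 = b ⊕ g4 = 1 ⊕ 0 = 1
g6 = g5 ∧ g3 = 1 ∧ 1 = 1
g7 = g4 ⊕ g6 = 0 ⊕ 1 = 1
g8 = g7 ⊕ g5 = 1 ⊕ 1 = 0
g9 = g8 ⊕ g6 = 0 ⊕ 1 = 1
So g9 = 1 as required.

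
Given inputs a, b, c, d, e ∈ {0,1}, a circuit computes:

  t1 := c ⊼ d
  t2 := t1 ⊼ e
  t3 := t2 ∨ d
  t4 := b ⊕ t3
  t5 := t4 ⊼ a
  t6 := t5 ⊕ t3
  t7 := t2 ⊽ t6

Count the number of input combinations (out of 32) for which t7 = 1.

t7 = t2 ⊽ t6 must be 1, so both t2 = 0 and t6 = 0.
Satisfying assignments:
  a=0, b=0, c=0, d=1, e=1
  a=0, b=1, c=0, d=1, e=1
  a=1, b=1, c=0, d=0, e=1
  a=1, b=1, c=0, d=1, e=1
  a=1, b=1, c=1, d=0, e=1

5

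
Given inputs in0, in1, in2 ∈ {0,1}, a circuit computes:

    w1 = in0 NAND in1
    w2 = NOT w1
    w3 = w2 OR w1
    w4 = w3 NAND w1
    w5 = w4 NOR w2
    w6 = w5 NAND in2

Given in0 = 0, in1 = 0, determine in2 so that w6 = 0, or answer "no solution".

Check with in0 = 0, in1 = 0 and in2=1:
w1 = in0 NAND in1 = 0 NAND 0 = 1
w2 = NOT w1 = NOT 1 = 0
w3 = w2 OR w1 = 0 OR 1 = 1
w4 = w3 NAND w1 = 1 NAND 1 = 0
w5 = w4 NOR w2 = 0 NOR 0 = 1
w6 = w5 NAND in2 = 1 NAND 1 = 0
So w6 = 0.

in2=1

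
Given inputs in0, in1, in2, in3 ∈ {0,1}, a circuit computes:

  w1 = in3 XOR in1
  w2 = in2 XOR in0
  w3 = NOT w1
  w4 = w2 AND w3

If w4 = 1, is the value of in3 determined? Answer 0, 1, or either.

Both values of in3 occur among assignments with w4 = 1:
  in3=0: in0=0, in1=0, in2=1, in3=0
  in3=1: in0=0, in1=1, in2=1, in3=1

either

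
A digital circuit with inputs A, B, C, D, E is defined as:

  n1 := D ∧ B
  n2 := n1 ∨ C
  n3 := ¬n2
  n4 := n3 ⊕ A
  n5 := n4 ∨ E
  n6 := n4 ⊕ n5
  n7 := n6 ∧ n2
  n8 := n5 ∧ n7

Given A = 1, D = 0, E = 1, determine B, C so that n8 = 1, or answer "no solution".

With A = 1, D = 0, E = 1 fixed, none of the 4 settings of B, C give n8 = 1.
For example, with B=1, C=0:
n1 = D ∧ B = 0 ∧ 1 = 0
n2 = n1 ∨ C = 0 ∨ 0 = 0
n3 = ¬n2 = ¬0 = 1
n4 = n3 ⊕ A = 1 ⊕ 1 = 0
n5 = n4 ∨ E = 0 ∨ 1 = 1
n6 = n4 ⊕ n5 = 0 ⊕ 1 = 1
n7 = n6 ∧ n2 = 1 ∧ 0 = 0
n8 = n5 ∧ n7 = 1 ∧ 0 = 0
giving n8 = 0 ≠ 1.

no solution exists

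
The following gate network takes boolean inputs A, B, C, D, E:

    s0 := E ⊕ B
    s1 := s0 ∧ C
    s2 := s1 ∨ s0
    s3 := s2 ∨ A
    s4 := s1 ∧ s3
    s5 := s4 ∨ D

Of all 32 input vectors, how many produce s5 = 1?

s5 = s4 ∨ D must be 1, so at least one of s4, D is 1.
Enumerating the 32 input combinations, 20 give s5 = 1 and 12 give s5 = 0.

20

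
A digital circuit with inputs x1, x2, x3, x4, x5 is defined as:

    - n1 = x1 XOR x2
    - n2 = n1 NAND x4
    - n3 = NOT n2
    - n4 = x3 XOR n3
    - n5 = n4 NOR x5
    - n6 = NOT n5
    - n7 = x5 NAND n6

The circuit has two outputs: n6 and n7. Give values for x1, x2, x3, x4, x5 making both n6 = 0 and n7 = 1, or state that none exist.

Check with x1=1 x2=1 x3=0 x4=1 x5=0:
n1 = x1 XOR x2 = 1 XOR 1 = 0
n2 = n1 NAND x4 = 0 NAND 1 = 1
n3 = NOT n2 = NOT 1 = 0
n4 = x3 XOR n3 = 0 XOR 0 = 0
n5 = n4 NOR x5 = 0 NOR 0 = 1
n6 = NOT n5 = NOT 1 = 0
n7 = x5 NAND n6 = 0 NAND 0 = 1
So n6 = 0 and n7 = 1.

x1=1 x2=1 x3=0 x4=1 x5=0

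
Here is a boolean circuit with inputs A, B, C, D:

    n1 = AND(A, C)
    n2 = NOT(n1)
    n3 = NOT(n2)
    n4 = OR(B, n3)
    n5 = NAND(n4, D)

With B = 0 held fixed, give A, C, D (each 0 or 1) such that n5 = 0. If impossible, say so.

n5 = NAND(n4, D) must be 0, so both n4 = 1 and D = 1.
n4 = OR(B, n3) must be 1, so at least one of B, n3 is 1.
Check with B = 0 and A=1, C=1, D=1:
n1 = AND(A, C) = AND(1, 1) = 1
n2 = NOT(n1) = NOT 1 = 0
n3 = NOT(n2) = NOT 0 = 1
n4 = OR(B, n3) = OR(0, 1) = 1
n5 = NAND(n4, D) = NAND(1, 1) = 0
So n5 = 0.

A=1 C=1 D=1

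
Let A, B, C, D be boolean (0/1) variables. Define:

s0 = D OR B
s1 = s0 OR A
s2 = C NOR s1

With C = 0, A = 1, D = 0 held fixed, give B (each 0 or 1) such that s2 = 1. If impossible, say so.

no solution exists

With C = 0, A = 1, D = 0 fixed, none of the 2 settings of B give s2 = 1.
For example, with B=1:
s0 = D OR B = 0 OR 1 = 1
s1 = s0 OR A = 1 OR 1 = 1
s2 = C NOR s1 = 0 NOR 1 = 0
giving s2 = 0 ≠ 1.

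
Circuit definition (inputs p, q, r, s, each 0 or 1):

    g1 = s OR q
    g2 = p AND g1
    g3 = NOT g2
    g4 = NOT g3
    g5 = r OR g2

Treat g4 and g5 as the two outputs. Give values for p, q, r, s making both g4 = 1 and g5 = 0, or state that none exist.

Across all 16 input combinations, none give both g4 = 1 and g5 = 0.

no solution exists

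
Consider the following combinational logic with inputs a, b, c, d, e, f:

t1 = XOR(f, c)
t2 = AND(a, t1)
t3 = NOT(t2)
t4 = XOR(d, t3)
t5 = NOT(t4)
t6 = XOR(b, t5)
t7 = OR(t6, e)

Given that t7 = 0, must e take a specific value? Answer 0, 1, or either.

0

t7 = OR(t6, e) must be 0, so both t6 = 0 and e = 0.
t6 = XOR(b, t5) must be 0, so b and t5 are equal.
Every assignment with t7 = 0 has e = 0; there are 16 such assignment(s).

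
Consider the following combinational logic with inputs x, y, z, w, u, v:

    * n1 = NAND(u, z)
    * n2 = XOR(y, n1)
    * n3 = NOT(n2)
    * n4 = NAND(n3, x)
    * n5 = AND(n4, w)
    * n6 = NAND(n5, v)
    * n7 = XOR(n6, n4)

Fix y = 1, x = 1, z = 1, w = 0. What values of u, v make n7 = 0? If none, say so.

Check with y = 1, x = 1, z = 1, w = 0 and u=1, v=1:
n1 = NAND(u, z) = NAND(1, 1) = 0
n2 = XOR(y, n1) = XOR(1, 0) = 1
n3 = NOT(n2) = NOT 1 = 0
n4 = NAND(n3, x) = NAND(0, 1) = 1
n5 = AND(n4, w) = AND(1, 0) = 0
n6 = NAND(n5, v) = NAND(0, 1) = 1
n7 = XOR(n6, n4) = XOR(1, 1) = 0
So n7 = 0.

u=1, v=1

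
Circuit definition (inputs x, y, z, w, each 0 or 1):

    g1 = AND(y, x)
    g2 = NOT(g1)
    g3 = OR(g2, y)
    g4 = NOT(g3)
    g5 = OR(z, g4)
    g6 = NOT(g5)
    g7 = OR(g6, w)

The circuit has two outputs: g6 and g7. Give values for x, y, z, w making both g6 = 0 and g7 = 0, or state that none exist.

Check with x=0 y=0 z=1 w=0:
g1 = AND(y, x) = AND(0, 0) = 0
g2 = NOT(g1) = NOT 0 = 1
g3 = OR(g2, y) = OR(1, 0) = 1
g4 = NOT(g3) = NOT 1 = 0
g5 = OR(z, g4) = OR(1, 0) = 1
g6 = NOT(g5) = NOT 1 = 0
g7 = OR(g6, w) = OR(0, 0) = 0
So g6 = 0 and g7 = 0.

x=0 y=0 z=1 w=0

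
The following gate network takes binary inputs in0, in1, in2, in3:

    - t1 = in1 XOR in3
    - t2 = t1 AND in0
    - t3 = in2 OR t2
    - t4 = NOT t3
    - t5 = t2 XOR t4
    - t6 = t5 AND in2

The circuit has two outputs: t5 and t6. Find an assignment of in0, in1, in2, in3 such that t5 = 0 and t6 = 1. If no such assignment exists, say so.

Across all 16 input combinations, none give both t5 = 0 and t6 = 1.

no solution exists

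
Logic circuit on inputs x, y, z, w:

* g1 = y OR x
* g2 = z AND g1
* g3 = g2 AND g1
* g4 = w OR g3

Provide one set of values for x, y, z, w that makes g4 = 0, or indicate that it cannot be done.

Check with x=1 y=0 z=0 w=0:
g1 = y OR x = 0 OR 1 = 1
g2 = z AND g1 = 0 AND 1 = 0
g3 = g2 AND g1 = 0 AND 1 = 0
g4 = w OR g3 = 0 OR 0 = 0
So g4 = 0 as required.

x=1 y=0 z=0 w=0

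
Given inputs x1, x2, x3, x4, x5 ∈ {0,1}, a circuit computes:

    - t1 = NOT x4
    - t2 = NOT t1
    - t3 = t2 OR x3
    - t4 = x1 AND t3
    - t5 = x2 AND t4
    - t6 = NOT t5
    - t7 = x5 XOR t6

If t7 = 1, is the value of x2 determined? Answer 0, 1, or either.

Both values of x2 occur among assignments with t7 = 1:
  x2=0: x1=0, x2=0, x3=0, x4=0, x5=0
  x2=1: x1=0, x2=1, x3=0, x4=0, x5=0

either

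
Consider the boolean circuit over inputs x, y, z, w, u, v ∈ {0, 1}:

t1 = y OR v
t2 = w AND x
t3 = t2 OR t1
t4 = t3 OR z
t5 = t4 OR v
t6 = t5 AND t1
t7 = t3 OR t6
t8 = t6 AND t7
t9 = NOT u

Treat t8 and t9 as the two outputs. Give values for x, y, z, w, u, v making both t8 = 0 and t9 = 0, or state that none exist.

Check with x=0 y=0 z=1 w=0 u=1 v=0:
t1 = y OR v = 0 OR 0 = 0
t2 = w AND x = 0 AND 0 = 0
t3 = t2 OR t1 = 0 OR 0 = 0
t4 = t3 OR z = 0 OR 1 = 1
t5 = t4 OR v = 1 OR 0 = 1
t6 = t5 AND t1 = 1 AND 0 = 0
t7 = t3 OR t6 = 0 OR 0 = 0
t8 = t6 AND t7 = 0 AND 0 = 0
t9 = NOT u = NOT 1 = 0
So t8 = 0 and t9 = 0.

x=0 y=0 z=1 w=0 u=1 v=0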